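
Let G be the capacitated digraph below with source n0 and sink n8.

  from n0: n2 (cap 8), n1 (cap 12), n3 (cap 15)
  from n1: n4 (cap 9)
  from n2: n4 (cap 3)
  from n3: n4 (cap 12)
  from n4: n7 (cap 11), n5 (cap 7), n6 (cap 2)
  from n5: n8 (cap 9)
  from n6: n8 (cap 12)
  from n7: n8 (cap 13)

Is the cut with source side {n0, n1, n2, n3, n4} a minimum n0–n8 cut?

Yes — it is a minimum cut (capacity 20).

Given cut capacity: 7 + 2 + 11 = 20.
Augment n0→n1→n4→n5→n8: bottleneck 7, flow now 7.
Augment n0→n1→n4→n6→n8: bottleneck 2, flow now 9.
Augment n0→n2→n4→n7→n8: bottleneck 3, flow now 12.
Augment n0→n3→n4→n7→n8: bottleneck 8, flow now 20.
No augmenting path remains; maximum flow = 20.
Cut capacity 20 equals the max flow, so it is a minimum cut.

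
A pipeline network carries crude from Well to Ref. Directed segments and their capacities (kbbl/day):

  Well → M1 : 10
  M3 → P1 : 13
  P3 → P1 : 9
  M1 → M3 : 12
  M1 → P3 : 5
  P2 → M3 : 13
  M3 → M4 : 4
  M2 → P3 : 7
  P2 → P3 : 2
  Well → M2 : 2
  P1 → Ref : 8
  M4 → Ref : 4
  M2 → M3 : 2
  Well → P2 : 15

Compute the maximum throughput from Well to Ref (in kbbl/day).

Augment Well→M2→P3→P1→Ref: bottleneck 2, flow now 2.
Augment Well→M1→P3→P1→Ref: bottleneck 5, flow now 7.
Augment Well→M1→M3→P1→Ref: bottleneck 1, flow now 8.
Augment Well→M1→M3→M4→Ref: bottleneck 4, flow now 12.
No augmenting path remains; maximum flow = 12.
In the residual graph, reachable from Well: {Well, M2, M1, P2, P3, M3, P1}.
Min-cut edges: M3→M4 (4), P1→Ref (8); capacity 4 + 8 = 12.
This cut is saturated, so no flow can exceed 12.

12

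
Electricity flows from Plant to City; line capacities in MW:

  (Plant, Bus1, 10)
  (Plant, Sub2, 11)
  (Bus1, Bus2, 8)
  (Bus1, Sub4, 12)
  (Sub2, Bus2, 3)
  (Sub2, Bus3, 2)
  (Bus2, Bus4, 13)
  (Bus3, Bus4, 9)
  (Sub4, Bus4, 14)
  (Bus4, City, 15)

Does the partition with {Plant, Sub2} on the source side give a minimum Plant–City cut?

Given cut capacity: 10 + 3 + 2 = 15.
Augment Plant→Bus1→Bus2→Bus4→City: bottleneck 8, flow now 8.
Augment Plant→Bus1→Sub4→Bus4→City: bottleneck 2, flow now 10.
Augment Plant→Sub2→Bus2→Bus4→City: bottleneck 3, flow now 13.
Augment Plant→Sub2→Bus3→Bus4→City: bottleneck 2, flow now 15.
No augmenting path remains; maximum flow = 15.
Cut capacity 15 equals the max flow, so it is a minimum cut.

Yes — it is a minimum cut (capacity 15).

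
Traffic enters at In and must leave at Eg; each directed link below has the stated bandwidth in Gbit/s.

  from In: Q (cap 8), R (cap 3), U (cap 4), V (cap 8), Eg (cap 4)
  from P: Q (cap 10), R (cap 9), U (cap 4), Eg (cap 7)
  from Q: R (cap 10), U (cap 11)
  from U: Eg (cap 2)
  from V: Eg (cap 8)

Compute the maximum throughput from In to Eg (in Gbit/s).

14

Augment In→Eg: bottleneck 4, flow now 4.
Augment In→U→Eg: bottleneck 2, flow now 6.
Augment In→V→Eg: bottleneck 8, flow now 14.
No augmenting path remains; maximum flow = 14.
In the residual graph, reachable from In: {In, Q, R, U}.
Min-cut edges: In→V (8), In→Eg (4), U→Eg (2); capacity 8 + 4 + 2 = 14.
This cut is saturated, so no flow can exceed 14.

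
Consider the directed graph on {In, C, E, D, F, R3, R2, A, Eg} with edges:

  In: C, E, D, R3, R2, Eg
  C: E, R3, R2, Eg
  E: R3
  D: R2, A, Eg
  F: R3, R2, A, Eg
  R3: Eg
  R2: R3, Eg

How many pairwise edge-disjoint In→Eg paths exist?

Assign every edge capacity 1; by Menger, the answer equals the max flow.
Path In→Eg (+1); total 1.
Path In→C→Eg (+1); total 2.
Path In→D→Eg (+1); total 3.
Path In→R3→Eg (+1); total 4.
Path In→R2→Eg (+1); total 5.
No residual In→Eg path; max flow = 5.
Certifying cut of size 5: {In→C, In→D, In→Eg, In→R2, R3→Eg}.

5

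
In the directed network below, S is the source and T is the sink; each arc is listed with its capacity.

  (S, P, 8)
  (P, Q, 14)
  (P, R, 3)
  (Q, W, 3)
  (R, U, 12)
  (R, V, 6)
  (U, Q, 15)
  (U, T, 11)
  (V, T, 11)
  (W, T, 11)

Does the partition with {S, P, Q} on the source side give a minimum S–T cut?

Given cut capacity: 3 + 3 = 6.
Augment S→P→Q→W→T: bottleneck 3, flow now 3.
Augment S→P→R→U→T: bottleneck 3, flow now 6.
No augmenting path remains; maximum flow = 6.
Cut capacity 6 equals the max flow, so it is a minimum cut.

Yes — it is a minimum cut (capacity 6).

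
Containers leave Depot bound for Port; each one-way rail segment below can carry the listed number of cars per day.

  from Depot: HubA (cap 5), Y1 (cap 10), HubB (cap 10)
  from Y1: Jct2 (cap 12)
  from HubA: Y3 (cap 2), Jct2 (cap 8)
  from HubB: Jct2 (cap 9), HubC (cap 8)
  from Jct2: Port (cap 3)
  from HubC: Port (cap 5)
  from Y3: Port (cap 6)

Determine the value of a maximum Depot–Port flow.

Augment Depot→Y1→Jct2→Port: bottleneck 3, flow now 3.
Augment Depot→HubA→Y3→Port: bottleneck 2, flow now 5.
Augment Depot→HubB→HubC→Port: bottleneck 5, flow now 10.
No augmenting path remains; maximum flow = 10.
In the residual graph, reachable from Depot: {Depot, Y1, HubA, HubB, Jct2, HubC}.
Min-cut edges: HubA→Y3 (2), Jct2→Port (3), HubC→Port (5); capacity 2 + 3 + 5 = 10.
This cut is saturated, so no flow can exceed 10.

10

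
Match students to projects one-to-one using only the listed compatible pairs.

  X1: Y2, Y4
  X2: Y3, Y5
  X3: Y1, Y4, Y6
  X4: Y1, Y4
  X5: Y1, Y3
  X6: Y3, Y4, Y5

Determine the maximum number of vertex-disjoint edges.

Unit-capacity flow: source→left, listed edges, right→sink; max matching = max flow.
Augmenting path X1→Y2 (+1); matched 1.
Augmenting path X2→Y3 (+1); matched 2.
Augmenting path X3→Y1 (+1); matched 3.
Augmenting path X4→Y4 (+1); matched 4.
Augmenting path X6→Y5 (+1); matched 5.
Augmenting path X5→Y1→X3→Y6 (+1); matched 6.
No augmenting path remains; maximum matching = 6.
König certificate: {X1, X2, X3, X4, X5, X6} is a vertex cover of size 6 (every listed pair touches it), so no matching can be larger.

6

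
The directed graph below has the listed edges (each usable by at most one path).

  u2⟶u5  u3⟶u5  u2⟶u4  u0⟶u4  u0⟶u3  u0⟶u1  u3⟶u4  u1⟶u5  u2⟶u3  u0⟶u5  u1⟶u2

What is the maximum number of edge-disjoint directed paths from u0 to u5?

Assign every edge capacity 1; by Menger, the answer equals the max flow.
Path u0→u5 (+1); total 1.
Path u0→u1→u5 (+1); total 2.
Path u0→u3→u5 (+1); total 3.
No residual u0→u5 path; max flow = 3.
Certifying cut of size 3: {u0→u1, u0→u3, u0→u5}.

3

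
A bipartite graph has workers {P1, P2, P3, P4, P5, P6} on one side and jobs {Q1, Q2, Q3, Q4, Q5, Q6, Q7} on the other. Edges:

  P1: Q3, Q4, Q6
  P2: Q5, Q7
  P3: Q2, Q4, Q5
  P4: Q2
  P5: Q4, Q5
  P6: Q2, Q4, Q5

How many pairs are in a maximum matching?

5

Unit-capacity flow: source→left, listed edges, right→sink; max matching = max flow.
Augmenting path P1→Q3 (+1); matched 1.
Augmenting path P2→Q5 (+1); matched 2.
Augmenting path P3→Q2 (+1); matched 3.
Augmenting path P5→Q4 (+1); matched 4.
Augmenting path P6→Q5→P2→Q7 (+1); matched 5.
No augmenting path remains; maximum matching = 5.
König certificate: {P1, P2, Q2, Q4, Q5} is a vertex cover of size 5 (every listed pair touches it), so no matching can be larger.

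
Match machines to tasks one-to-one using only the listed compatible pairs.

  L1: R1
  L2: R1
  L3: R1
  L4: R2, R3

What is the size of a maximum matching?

2

Unit-capacity flow: source→left, listed edges, right→sink; max matching = max flow.
Augmenting path L1→R1 (+1); matched 1.
Augmenting path L4→R2 (+1); matched 2.
No augmenting path remains; maximum matching = 2.
König certificate: {L4, R1} is a vertex cover of size 2 (every listed pair touches it), so no matching can be larger.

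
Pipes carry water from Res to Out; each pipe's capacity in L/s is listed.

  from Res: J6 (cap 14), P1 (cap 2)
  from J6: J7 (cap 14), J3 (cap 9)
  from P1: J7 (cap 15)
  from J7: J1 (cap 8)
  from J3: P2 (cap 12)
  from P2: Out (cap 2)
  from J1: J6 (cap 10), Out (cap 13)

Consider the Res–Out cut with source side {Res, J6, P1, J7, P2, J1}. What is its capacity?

Edges leaving {Res, J6, P1, J7, P2, J1}: J6→J3 (9), P2→Out (2), J1→Out (13).
Cut capacity = 9 + 2 + 13 = 24.

24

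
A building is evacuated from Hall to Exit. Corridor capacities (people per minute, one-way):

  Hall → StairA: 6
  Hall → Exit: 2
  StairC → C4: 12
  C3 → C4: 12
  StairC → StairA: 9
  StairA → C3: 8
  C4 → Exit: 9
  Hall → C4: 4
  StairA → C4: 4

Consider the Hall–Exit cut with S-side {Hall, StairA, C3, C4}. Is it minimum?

Given cut capacity: 2 + 9 = 11.
Augment Hall→Exit: bottleneck 2, flow now 2.
Augment Hall→C4→Exit: bottleneck 4, flow now 6.
Augment Hall→StairA→C4→Exit: bottleneck 4, flow now 10.
Augment Hall→StairA→C3→C4→Exit: bottleneck 1, flow now 11.
No augmenting path remains; maximum flow = 11.
Cut capacity 11 equals the max flow, so it is a minimum cut.

Yes — it is a minimum cut (capacity 11).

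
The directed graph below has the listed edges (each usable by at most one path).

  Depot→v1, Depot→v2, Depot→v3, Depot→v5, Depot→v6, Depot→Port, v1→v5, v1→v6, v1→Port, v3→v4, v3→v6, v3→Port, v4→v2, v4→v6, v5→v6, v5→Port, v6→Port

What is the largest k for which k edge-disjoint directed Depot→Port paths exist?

Assign every edge capacity 1; by Menger, the answer equals the max flow.
Path Depot→Port (+1); total 1.
Path Depot→v1→Port (+1); total 2.
Path Depot→v3→Port (+1); total 3.
Path Depot→v5→Port (+1); total 4.
Path Depot→v6→Port (+1); total 5.
No residual Depot→Port path; max flow = 5.
Certifying cut of size 5: {Depot→Port, Depot→v1, Depot→v3, Depot→v5, Depot→v6}.

5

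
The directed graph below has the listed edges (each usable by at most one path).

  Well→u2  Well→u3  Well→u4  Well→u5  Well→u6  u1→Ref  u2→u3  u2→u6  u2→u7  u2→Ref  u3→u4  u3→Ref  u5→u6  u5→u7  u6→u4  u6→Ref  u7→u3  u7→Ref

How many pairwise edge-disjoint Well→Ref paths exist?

Assign every edge capacity 1; by Menger, the answer equals the max flow.
Path Well→u2→Ref (+1); total 1.
Path Well→u3→Ref (+1); total 2.
Path Well→u6→Ref (+1); total 3.
Path Well→u5→u7→Ref (+1); total 4.
No residual Well→Ref path; max flow = 4.
Certifying cut of size 4: {Well→u2, Well→u3, Well→u5, Well→u6}.

4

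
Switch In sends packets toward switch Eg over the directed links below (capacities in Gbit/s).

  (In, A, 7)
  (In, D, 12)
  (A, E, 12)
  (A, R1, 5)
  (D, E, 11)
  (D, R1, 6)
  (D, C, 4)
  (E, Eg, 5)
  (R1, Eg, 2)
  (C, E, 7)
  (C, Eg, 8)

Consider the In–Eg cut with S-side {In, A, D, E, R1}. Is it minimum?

Given cut capacity: 4 + 5 + 2 = 11.
Augment In→A→E→Eg: bottleneck 5, flow now 5.
Augment In→A→R1→Eg: bottleneck 2, flow now 7.
Augment In→D→C→Eg: bottleneck 4, flow now 11.
No augmenting path remains; maximum flow = 11.
Cut capacity 11 equals the max flow, so it is a minimum cut.

Yes — it is a minimum cut (capacity 11).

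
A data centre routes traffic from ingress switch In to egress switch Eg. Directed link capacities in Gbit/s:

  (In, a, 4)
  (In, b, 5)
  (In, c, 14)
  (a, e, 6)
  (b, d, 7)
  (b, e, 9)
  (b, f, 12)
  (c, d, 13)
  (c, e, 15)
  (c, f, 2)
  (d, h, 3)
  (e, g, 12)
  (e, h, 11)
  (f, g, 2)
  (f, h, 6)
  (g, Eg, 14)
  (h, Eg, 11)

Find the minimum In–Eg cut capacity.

Augment In→a→e→g→Eg: bottleneck 4, flow now 4.
Augment In→b→d→h→Eg: bottleneck 3, flow now 7.
Augment In→b→e→g→Eg: bottleneck 2, flow now 9.
Augment In→c→e→g→Eg: bottleneck 6, flow now 15.
Augment In→c→e→h→Eg: bottleneck 8, flow now 23.
No augmenting path remains; maximum flow = 23.
By max-flow min-cut, the minimum cut capacity equals the max flow.
In the residual graph, reachable from In: {In}.
Min-cut edges: In→a (4), In→b (5), In→c (14); capacity 4 + 5 + 14 = 23.

23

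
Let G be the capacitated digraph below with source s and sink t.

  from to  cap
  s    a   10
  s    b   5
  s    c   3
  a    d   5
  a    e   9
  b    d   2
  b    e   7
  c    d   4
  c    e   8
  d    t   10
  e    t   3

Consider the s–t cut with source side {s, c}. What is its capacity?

27

Edges leaving {s, c}: s→a (10), s→b (5), c→d (4), c→e (8).
Cut capacity = 10 + 5 + 4 + 8 = 27.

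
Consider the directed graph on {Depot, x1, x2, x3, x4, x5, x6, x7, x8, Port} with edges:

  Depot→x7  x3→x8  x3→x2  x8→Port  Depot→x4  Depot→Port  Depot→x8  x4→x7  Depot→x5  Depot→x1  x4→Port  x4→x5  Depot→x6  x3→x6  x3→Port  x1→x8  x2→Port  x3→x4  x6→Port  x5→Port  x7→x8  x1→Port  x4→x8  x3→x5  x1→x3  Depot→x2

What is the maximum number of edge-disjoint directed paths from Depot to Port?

Assign every edge capacity 1; by Menger, the answer equals the max flow.
Path Depot→Port (+1); total 1.
Path Depot→x1→Port (+1); total 2.
Path Depot→x2→Port (+1); total 3.
Path Depot→x4→Port (+1); total 4.
Path Depot→x5→Port (+1); total 5.
Path Depot→x6→Port (+1); total 6.
Path Depot→x8→Port (+1); total 7.
No residual Depot→Port path; max flow = 7.
Certifying cut of size 7: {Depot→Port, Depot→x1, Depot→x2, Depot→x4, Depot→x5, Depot→x6, x8→Port}.

7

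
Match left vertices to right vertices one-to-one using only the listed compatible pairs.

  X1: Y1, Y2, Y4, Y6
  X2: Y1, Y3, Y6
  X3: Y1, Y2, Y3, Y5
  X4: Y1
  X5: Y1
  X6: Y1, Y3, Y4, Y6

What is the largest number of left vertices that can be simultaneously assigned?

5

Unit-capacity flow: source→left, listed edges, right→sink; max matching = max flow.
Augmenting path X1→Y1 (+1); matched 1.
Augmenting path X2→Y3 (+1); matched 2.
Augmenting path X3→Y2 (+1); matched 3.
Augmenting path X6→Y4 (+1); matched 4.
Augmenting path X4→Y1→X1→Y6 (+1); matched 5.
No augmenting path remains; maximum matching = 5.
König certificate: {X1, X2, X3, X6, Y1} is a vertex cover of size 5 (every listed pair touches it), so no matching can be larger.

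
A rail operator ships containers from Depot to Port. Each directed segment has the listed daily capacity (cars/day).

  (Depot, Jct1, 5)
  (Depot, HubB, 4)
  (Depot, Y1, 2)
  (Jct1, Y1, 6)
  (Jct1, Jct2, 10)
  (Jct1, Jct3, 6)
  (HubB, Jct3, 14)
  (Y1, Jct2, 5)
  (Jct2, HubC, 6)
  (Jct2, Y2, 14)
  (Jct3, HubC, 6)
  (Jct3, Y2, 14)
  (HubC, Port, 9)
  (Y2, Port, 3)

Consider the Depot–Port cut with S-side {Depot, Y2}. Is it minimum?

Given cut capacity: 5 + 4 + 2 + 3 = 14.
Augment Depot→Jct1→Jct2→HubC→Port: bottleneck 5, flow now 5.
Augment Depot→HubB→Jct3→HubC→Port: bottleneck 4, flow now 9.
Augment Depot→Y1→Jct2→Y2→Port: bottleneck 2, flow now 11.
No augmenting path remains; maximum flow = 11.
In the residual graph, reachable from Depot: {Depot}.
Min-cut edges: Depot→Jct1 (5), Depot→HubB (4), Depot→Y1 (2); capacity 5 + 4 + 2 = 11.
Cut capacity 14 exceeds the max flow 11, so it is not minimum.

No — its capacity is 14, but the minimum cut has capacity 11.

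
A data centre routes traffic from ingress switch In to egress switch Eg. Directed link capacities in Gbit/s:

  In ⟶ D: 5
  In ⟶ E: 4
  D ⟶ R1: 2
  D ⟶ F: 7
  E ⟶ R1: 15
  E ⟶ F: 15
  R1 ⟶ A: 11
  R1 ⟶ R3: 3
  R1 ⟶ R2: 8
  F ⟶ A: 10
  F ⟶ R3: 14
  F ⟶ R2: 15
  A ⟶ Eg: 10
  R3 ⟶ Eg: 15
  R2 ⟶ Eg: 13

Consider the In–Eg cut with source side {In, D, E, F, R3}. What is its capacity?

Edges leaving {In, D, E, F, R3}: D→R1 (2), E→R1 (15), F→A (10), F→R2 (15), R3→Eg (15).
Cut capacity = 2 + 15 + 10 + 15 + 15 = 57.

57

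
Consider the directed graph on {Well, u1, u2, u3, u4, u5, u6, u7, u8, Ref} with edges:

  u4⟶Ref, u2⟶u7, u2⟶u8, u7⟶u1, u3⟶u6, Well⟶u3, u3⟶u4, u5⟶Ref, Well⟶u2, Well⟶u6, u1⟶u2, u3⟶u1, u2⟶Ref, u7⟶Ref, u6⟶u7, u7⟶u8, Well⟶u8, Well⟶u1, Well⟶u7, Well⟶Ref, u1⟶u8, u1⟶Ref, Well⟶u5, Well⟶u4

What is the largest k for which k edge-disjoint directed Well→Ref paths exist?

6

Assign every edge capacity 1; by Menger, the answer equals the max flow.
Path Well→Ref (+1); total 1.
Path Well→u1→Ref (+1); total 2.
Path Well→u2→Ref (+1); total 3.
Path Well→u4→Ref (+1); total 4.
Path Well→u5→Ref (+1); total 5.
Path Well→u7→Ref (+1); total 6.
No residual Well→Ref path; max flow = 6.
Certifying cut of size 6: {Well→Ref, Well→u5, u1→Ref, u2→Ref, u4→Ref, u7→Ref}.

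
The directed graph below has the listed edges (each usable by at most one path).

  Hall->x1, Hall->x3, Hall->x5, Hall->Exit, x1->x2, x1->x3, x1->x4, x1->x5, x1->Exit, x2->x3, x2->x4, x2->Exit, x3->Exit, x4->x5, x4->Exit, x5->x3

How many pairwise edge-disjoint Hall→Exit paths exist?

3

Assign every edge capacity 1; by Menger, the answer equals the max flow.
Path Hall→Exit (+1); total 1.
Path Hall→x1→Exit (+1); total 2.
Path Hall→x3→Exit (+1); total 3.
No residual Hall→Exit path; max flow = 3.
Certifying cut of size 3: {Hall→Exit, Hall→x1, x3→Exit}.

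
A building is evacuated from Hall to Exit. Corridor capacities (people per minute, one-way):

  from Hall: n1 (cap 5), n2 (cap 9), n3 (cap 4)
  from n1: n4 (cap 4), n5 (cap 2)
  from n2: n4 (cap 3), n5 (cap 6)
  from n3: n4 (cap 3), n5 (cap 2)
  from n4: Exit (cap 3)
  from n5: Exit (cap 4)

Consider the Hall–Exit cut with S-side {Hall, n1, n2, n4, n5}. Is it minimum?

Given cut capacity: 4 + 3 + 4 = 11.
Augment Hall→n1→n4→Exit: bottleneck 3, flow now 3.
Augment Hall→n1→n5→Exit: bottleneck 2, flow now 5.
Augment Hall→n2→n5→Exit: bottleneck 2, flow now 7.
No augmenting path remains; maximum flow = 7.
In the residual graph, reachable from Hall: {Hall, n1, n2, n3, n4, n5}.
Min-cut edges: n4→Exit (3), n5→Exit (4); capacity 3 + 4 = 7.
Cut capacity 11 exceeds the max flow 7, so it is not minimum.

No — its capacity is 11, but the minimum cut has capacity 7.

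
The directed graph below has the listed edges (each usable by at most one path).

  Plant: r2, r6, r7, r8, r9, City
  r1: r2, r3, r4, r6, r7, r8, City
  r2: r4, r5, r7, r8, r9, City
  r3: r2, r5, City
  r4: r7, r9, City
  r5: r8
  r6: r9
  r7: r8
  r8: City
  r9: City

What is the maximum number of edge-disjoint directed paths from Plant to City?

4

Assign every edge capacity 1; by Menger, the answer equals the max flow.
Path Plant→City (+1); total 1.
Path Plant→r2→City (+1); total 2.
Path Plant→r8→City (+1); total 3.
Path Plant→r9→City (+1); total 4.
No residual Plant→City path; max flow = 4.
Certifying cut of size 4: {Plant→City, Plant→r2, r8→City, r9→City}.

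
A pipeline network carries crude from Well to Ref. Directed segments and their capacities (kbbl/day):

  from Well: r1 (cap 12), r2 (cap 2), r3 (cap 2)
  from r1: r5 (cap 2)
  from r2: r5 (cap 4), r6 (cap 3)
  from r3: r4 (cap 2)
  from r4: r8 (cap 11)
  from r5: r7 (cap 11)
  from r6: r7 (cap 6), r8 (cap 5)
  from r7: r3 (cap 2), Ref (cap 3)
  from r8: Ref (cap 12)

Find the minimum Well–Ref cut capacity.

6

Augment Well→r1→r5→r7→Ref: bottleneck 2, flow now 2.
Augment Well→r2→r5→r7→Ref: bottleneck 1, flow now 3.
Augment Well→r2→r6→r8→Ref: bottleneck 1, flow now 4.
Augment Well→r3→r4→r8→Ref: bottleneck 2, flow now 6.
No augmenting path remains; maximum flow = 6.
By max-flow min-cut, the minimum cut capacity equals the max flow.
In the residual graph, reachable from Well: {Well, r1}.
Min-cut edges: Well→r2 (2), Well→r3 (2), r1→r5 (2); capacity 2 + 2 + 2 = 6.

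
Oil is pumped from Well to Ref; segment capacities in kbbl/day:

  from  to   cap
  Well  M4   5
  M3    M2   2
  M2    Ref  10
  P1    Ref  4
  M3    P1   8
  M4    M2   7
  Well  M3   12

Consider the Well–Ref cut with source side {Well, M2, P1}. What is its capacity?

Edges leaving {Well, M2, P1}: Well→M4 (5), Well→M3 (12), M2→Ref (10), P1→Ref (4).
Cut capacity = 5 + 12 + 10 + 4 = 31.

31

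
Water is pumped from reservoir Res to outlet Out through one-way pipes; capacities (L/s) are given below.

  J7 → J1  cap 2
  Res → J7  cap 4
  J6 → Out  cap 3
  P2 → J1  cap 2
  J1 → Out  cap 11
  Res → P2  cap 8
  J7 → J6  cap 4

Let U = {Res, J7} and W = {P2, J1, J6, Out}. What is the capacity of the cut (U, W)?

Edges leaving {Res, J7}: Res→P2 (8), J7→J1 (2), J7→J6 (4).
Cut capacity = 8 + 2 + 4 = 14.

14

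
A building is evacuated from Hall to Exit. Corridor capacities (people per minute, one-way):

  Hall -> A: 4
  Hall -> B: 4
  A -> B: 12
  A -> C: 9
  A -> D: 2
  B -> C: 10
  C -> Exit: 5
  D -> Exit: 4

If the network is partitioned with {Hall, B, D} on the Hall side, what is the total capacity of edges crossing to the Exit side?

Edges leaving {Hall, B, D}: Hall→A (4), B→C (10), D→Exit (4).
Cut capacity = 4 + 10 + 4 = 18.

18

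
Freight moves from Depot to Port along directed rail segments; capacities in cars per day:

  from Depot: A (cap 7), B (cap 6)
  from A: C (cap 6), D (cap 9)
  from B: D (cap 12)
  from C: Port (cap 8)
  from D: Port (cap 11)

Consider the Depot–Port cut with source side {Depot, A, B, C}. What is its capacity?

29

Edges leaving {Depot, A, B, C}: A→D (9), B→D (12), C→Port (8).
Cut capacity = 9 + 12 + 8 = 29.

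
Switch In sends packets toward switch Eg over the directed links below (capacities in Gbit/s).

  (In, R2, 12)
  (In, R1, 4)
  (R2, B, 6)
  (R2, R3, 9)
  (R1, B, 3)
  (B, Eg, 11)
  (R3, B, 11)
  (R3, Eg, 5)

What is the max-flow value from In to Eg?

15

Augment In→R2→B→Eg: bottleneck 6, flow now 6.
Augment In→R2→R3→Eg: bottleneck 5, flow now 11.
Augment In→R1→B→Eg: bottleneck 3, flow now 14.
Augment In→R2→R3→B→Eg: bottleneck 1, flow now 15.
No augmenting path remains; maximum flow = 15.
In the residual graph, reachable from In: {In, R1}.
Min-cut edges: In→R2 (12), R1→B (3); capacity 12 + 3 = 15.
This cut is saturated, so no flow can exceed 15.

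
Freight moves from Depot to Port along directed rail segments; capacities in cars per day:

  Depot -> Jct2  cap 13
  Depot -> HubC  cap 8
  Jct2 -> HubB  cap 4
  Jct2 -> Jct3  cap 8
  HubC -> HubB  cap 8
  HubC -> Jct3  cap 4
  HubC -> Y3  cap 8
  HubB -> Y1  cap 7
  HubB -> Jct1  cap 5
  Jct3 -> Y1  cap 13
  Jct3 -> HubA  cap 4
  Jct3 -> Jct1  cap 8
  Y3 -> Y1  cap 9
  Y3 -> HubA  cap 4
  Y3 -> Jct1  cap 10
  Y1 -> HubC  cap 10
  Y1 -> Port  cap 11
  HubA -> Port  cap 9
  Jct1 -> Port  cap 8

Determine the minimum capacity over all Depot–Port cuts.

20

Augment Depot→Jct2→HubB→Y1→Port: bottleneck 4, flow now 4.
Augment Depot→Jct2→Jct3→Y1→Port: bottleneck 7, flow now 11.
Augment Depot→Jct2→Jct3→HubA→Port: bottleneck 1, flow now 12.
Augment Depot→HubC→HubB→Jct1→Port: bottleneck 5, flow now 17.
Augment Depot→HubC→Jct3→HubA→Port: bottleneck 3, flow now 20.
No augmenting path remains; maximum flow = 20.
By max-flow min-cut, the minimum cut capacity equals the max flow.
In the residual graph, reachable from Depot: {Depot, Jct2}.
Min-cut edges: Depot→HubC (8), Jct2→HubB (4), Jct2→Jct3 (8); capacity 8 + 4 + 8 = 20.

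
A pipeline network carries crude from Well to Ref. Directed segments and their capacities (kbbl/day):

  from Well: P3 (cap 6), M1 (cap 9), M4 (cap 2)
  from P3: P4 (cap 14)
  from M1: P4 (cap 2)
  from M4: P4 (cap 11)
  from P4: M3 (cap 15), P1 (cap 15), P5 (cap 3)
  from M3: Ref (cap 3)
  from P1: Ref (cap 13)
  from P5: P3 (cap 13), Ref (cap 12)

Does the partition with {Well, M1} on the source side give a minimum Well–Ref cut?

Yes — it is a minimum cut (capacity 10).

Given cut capacity: 6 + 2 + 2 = 10.
Augment Well→P3→P4→M3→Ref: bottleneck 3, flow now 3.
Augment Well→P3→P4→P1→Ref: bottleneck 3, flow now 6.
Augment Well→M1→P4→P1→Ref: bottleneck 2, flow now 8.
Augment Well→M4→P4→P1→Ref: bottleneck 2, flow now 10.
No augmenting path remains; maximum flow = 10.
Cut capacity 10 equals the max flow, so it is a minimum cut.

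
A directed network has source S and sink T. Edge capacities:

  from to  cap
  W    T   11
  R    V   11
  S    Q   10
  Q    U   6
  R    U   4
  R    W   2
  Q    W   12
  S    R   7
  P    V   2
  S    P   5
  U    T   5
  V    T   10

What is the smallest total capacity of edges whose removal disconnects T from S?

19

Augment S→P→V→T: bottleneck 2, flow now 2.
Augment S→Q→U→T: bottleneck 5, flow now 7.
Augment S→Q→W→T: bottleneck 5, flow now 12.
Augment S→R→V→T: bottleneck 7, flow now 19.
No augmenting path remains; maximum flow = 19.
By max-flow min-cut, the minimum cut capacity equals the max flow.
In the residual graph, reachable from S: {S, P}.
Min-cut edges: S→Q (10), S→R (7), P→V (2); capacity 10 + 7 + 2 = 19.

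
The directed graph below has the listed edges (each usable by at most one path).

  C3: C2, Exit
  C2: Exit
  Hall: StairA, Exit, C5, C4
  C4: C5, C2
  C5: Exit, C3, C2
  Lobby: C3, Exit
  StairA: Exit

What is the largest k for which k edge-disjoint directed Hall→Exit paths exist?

Assign every edge capacity 1; by Menger, the answer equals the max flow.
Path Hall→Exit (+1); total 1.
Path Hall→C5→Exit (+1); total 2.
Path Hall→StairA→Exit (+1); total 3.
Path Hall→C4→C2→Exit (+1); total 4.
No residual Hall→Exit path; max flow = 4.
Certifying cut of size 4: {Hall→C4, Hall→C5, Hall→Exit, Hall→StairA}.

4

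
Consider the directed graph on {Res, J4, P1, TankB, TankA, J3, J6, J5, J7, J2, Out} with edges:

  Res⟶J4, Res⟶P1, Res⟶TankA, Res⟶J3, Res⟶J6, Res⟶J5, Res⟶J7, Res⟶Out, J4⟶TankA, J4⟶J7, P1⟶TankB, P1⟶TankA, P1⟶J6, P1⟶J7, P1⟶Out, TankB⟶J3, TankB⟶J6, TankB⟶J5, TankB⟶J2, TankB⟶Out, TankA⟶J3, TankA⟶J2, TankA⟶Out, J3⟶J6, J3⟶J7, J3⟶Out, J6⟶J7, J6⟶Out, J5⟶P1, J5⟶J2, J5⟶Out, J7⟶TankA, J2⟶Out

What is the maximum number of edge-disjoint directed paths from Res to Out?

7

Assign every edge capacity 1; by Menger, the answer equals the max flow.
Path Res→Out (+1); total 1.
Path Res→P1→Out (+1); total 2.
Path Res→TankA→Out (+1); total 3.
Path Res→J3→Out (+1); total 4.
Path Res→J6→Out (+1); total 5.
Path Res→J5→Out (+1); total 6.
Path Res→J4→TankA→J2→Out (+1); total 7.
No residual Res→Out path; max flow = 7.
Certifying cut of size 7: {J3→Out, J6→Out, Res→J5, Res→Out, Res→P1, TankA→J2, TankA→Out}.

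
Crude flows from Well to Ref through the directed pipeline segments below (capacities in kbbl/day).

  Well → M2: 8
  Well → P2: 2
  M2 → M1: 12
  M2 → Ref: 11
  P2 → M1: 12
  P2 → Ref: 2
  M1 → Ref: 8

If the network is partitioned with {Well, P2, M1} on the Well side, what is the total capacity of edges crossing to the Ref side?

Edges leaving {Well, P2, M1}: Well→M2 (8), P2→Ref (2), M1→Ref (8).
Cut capacity = 8 + 2 + 8 = 18.

18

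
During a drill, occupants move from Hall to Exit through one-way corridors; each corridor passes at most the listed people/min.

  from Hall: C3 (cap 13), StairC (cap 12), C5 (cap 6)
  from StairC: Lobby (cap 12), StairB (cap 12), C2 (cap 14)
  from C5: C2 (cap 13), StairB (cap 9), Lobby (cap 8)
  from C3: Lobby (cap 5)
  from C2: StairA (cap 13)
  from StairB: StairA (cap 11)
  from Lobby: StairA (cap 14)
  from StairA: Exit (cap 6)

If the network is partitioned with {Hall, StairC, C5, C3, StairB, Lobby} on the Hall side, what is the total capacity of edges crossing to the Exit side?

Edges leaving {Hall, StairC, C5, C3, StairB, Lobby}: StairC→C2 (14), C5→C2 (13), StairB→StairA (11), Lobby→StairA (14).
Cut capacity = 14 + 13 + 11 + 14 = 52.

52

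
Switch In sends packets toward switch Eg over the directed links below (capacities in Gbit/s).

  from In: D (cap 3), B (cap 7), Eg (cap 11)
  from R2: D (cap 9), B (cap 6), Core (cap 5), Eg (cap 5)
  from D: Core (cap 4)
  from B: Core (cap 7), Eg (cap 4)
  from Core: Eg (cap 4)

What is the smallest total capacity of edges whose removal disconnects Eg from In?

Augment In→Eg: bottleneck 11, flow now 11.
Augment In→B→Eg: bottleneck 4, flow now 15.
Augment In→D→Core→Eg: bottleneck 3, flow now 18.
Augment In→B→Core→Eg: bottleneck 1, flow now 19.
No augmenting path remains; maximum flow = 19.
By max-flow min-cut, the minimum cut capacity equals the max flow.
In the residual graph, reachable from In: {In, D, B, Core}.
Min-cut edges: In→Eg (11), B→Eg (4), Core→Eg (4); capacity 11 + 4 + 4 = 19.

19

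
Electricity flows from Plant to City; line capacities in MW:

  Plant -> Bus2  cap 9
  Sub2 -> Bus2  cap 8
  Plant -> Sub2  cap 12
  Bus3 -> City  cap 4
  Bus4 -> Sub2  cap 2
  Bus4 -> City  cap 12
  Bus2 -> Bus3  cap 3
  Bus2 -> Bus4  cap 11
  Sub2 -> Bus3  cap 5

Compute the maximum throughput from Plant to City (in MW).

Augment Plant→Sub2→Bus3→City: bottleneck 4, flow now 4.
Augment Plant→Bus2→Bus4→City: bottleneck 9, flow now 13.
Augment Plant→Sub2→Bus2→Bus4→City: bottleneck 2, flow now 15.
No augmenting path remains; maximum flow = 15.
In the residual graph, reachable from Plant: {Plant, Sub2, Bus2, Bus3}.
Min-cut edges: Bus2→Bus4 (11), Bus3→City (4); capacity 11 + 4 = 15.
This cut is saturated, so no flow can exceed 15.

15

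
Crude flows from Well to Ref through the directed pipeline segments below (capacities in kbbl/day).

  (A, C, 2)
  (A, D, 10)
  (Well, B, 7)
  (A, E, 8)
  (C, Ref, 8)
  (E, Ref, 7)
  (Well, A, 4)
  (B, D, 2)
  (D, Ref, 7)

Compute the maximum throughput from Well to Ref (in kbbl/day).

6

Augment Well→A→C→Ref: bottleneck 2, flow now 2.
Augment Well→A→D→Ref: bottleneck 2, flow now 4.
Augment Well→B→D→Ref: bottleneck 2, flow now 6.
No augmenting path remains; maximum flow = 6.
In the residual graph, reachable from Well: {Well, B}.
Min-cut edges: Well→A (4), B→D (2); capacity 4 + 2 = 6.
This cut is saturated, so no flow can exceed 6.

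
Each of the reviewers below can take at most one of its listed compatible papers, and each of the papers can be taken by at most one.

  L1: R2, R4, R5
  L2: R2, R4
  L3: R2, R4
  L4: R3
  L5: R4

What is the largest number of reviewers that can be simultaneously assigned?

Unit-capacity flow: source→left, listed edges, right→sink; max matching = max flow.
Augmenting path L1→R2 (+1); matched 1.
Augmenting path L2→R4 (+1); matched 2.
Augmenting path L4→R3 (+1); matched 3.
Augmenting path L3→R2→L1→R5 (+1); matched 4.
No augmenting path remains; maximum matching = 4.
König certificate: {L1, L4, R2, R4} is a vertex cover of size 4 (every listed pair touches it), so no matching can be larger.

4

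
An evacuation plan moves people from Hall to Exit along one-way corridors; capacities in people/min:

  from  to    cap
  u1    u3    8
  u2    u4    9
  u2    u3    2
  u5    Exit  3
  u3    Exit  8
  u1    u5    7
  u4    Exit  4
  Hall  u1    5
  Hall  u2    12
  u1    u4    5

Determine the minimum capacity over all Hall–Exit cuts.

11

Augment Hall→u1→u3→Exit: bottleneck 5, flow now 5.
Augment Hall→u2→u3→Exit: bottleneck 2, flow now 7.
Augment Hall→u2→u4→Exit: bottleneck 4, flow now 11.
No augmenting path remains; maximum flow = 11.
By max-flow min-cut, the minimum cut capacity equals the max flow.
In the residual graph, reachable from Hall: {Hall, u2, u4}.
Min-cut edges: Hall→u1 (5), u2→u3 (2), u4→Exit (4); capacity 5 + 2 + 4 = 11.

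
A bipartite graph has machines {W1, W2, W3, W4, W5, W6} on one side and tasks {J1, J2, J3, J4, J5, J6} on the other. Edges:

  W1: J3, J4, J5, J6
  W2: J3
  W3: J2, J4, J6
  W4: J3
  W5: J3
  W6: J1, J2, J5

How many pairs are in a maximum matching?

4

Unit-capacity flow: source→left, listed edges, right→sink; max matching = max flow.
Augmenting path W1→J3 (+1); matched 1.
Augmenting path W3→J2 (+1); matched 2.
Augmenting path W6→J1 (+1); matched 3.
Augmenting path W2→J3→W1→J4 (+1); matched 4.
No augmenting path remains; maximum matching = 4.
König certificate: {W1, W3, W6, J3} is a vertex cover of size 4 (every listed pair touches it), so no matching can be larger.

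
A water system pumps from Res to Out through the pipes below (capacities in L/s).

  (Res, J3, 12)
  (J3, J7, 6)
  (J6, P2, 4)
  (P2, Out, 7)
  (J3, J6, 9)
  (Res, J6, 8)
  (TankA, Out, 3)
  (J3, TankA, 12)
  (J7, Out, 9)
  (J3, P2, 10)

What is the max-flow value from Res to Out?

Augment Res→J3→J7→Out: bottleneck 6, flow now 6.
Augment Res→J3→P2→Out: bottleneck 6, flow now 12.
Augment Res→J6→P2→Out: bottleneck 1, flow now 13.
Augment Res→J6→P2→J3→TankA→Out: bottleneck 3, flow now 16. (uses reverse residual edge)
No augmenting path remains; maximum flow = 16.
In the residual graph, reachable from Res: {Res, J6}.
Min-cut edges: Res→J3 (12), J6→P2 (4); capacity 12 + 4 = 16.
This cut is saturated, so no flow can exceed 16.

16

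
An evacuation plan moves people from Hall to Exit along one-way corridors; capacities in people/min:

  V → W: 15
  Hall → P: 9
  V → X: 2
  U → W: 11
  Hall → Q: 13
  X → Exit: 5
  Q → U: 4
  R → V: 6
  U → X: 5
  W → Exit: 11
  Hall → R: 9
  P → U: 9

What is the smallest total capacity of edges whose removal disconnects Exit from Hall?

Augment Hall→P→U→W→Exit: bottleneck 9, flow now 9.
Augment Hall→Q→U→W→Exit: bottleneck 2, flow now 11.
Augment Hall→Q→U→X→Exit: bottleneck 2, flow now 13.
Augment Hall→R→V→X→Exit: bottleneck 2, flow now 15.
Augment Hall→R→V→W→U→X→Exit: bottleneck 1, flow now 16. (uses reverse residual edge)
No augmenting path remains; maximum flow = 16.
By max-flow min-cut, the minimum cut capacity equals the max flow.
In the residual graph, reachable from Hall: {Hall, P, Q, R, U, V, W, X}.
Min-cut edges: W→Exit (11), X→Exit (5); capacity 11 + 5 = 16.

16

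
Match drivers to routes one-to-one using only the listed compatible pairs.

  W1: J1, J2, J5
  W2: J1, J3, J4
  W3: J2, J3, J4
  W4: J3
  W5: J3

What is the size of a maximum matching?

4

Unit-capacity flow: source→left, listed edges, right→sink; max matching = max flow.
Augmenting path W1→J1 (+1); matched 1.
Augmenting path W2→J3 (+1); matched 2.
Augmenting path W3→J2 (+1); matched 3.
Augmenting path W4→J3→W2→J4 (+1); matched 4.
No augmenting path remains; maximum matching = 4.
König certificate: {W1, W2, W3, J3} is a vertex cover of size 4 (every listed pair touches it), so no matching can be larger.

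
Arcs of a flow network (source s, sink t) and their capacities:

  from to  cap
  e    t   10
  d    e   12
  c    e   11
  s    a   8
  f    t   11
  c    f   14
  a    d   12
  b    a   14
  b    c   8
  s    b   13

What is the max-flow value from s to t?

Augment s→a→d→e→t: bottleneck 8, flow now 8.
Augment s→b→c→e→t: bottleneck 2, flow now 10.
Augment s→b→c→f→t: bottleneck 6, flow now 16.
Augment s→b→a→d→e→c→f→t: bottleneck 2, flow now 18. (uses reverse residual edge)
No augmenting path remains; maximum flow = 18.
In the residual graph, reachable from s: {s, a, b, d, e}.
Min-cut edges: b→c (8), e→t (10); capacity 8 + 10 = 18.
This cut is saturated, so no flow can exceed 18.

18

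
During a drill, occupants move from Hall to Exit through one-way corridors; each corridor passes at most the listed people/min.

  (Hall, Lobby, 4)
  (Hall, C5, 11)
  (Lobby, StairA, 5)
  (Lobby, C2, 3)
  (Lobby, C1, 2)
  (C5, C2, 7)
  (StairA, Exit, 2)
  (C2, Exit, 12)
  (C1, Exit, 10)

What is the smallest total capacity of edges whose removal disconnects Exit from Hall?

11

Augment Hall→Lobby→StairA→Exit: bottleneck 2, flow now 2.
Augment Hall→Lobby→C2→Exit: bottleneck 2, flow now 4.
Augment Hall→C5→C2→Exit: bottleneck 7, flow now 11.
No augmenting path remains; maximum flow = 11.
By max-flow min-cut, the minimum cut capacity equals the max flow.
In the residual graph, reachable from Hall: {Hall, C5}.
Min-cut edges: Hall→Lobby (4), C5→C2 (7); capacity 4 + 7 = 11.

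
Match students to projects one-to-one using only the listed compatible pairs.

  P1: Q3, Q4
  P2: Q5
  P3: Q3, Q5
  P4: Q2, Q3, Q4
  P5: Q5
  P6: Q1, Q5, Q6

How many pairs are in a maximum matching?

5

Unit-capacity flow: source→left, listed edges, right→sink; max matching = max flow.
Augmenting path P1→Q3 (+1); matched 1.
Augmenting path P2→Q5 (+1); matched 2.
Augmenting path P4→Q2 (+1); matched 3.
Augmenting path P6→Q1 (+1); matched 4.
Augmenting path P3→Q3→P1→Q4 (+1); matched 5.
No augmenting path remains; maximum matching = 5.
König certificate: {P1, P3, P4, P6, Q5} is a vertex cover of size 5 (every listed pair touches it), so no matching can be larger.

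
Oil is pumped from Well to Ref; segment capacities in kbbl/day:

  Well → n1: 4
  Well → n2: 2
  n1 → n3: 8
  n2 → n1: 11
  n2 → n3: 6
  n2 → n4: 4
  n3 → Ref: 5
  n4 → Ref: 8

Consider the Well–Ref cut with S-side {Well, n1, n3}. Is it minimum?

No — its capacity is 7, but the minimum cut has capacity 6.

Given cut capacity: 2 + 5 = 7.
Augment Well→n1→n3→Ref: bottleneck 4, flow now 4.
Augment Well→n2→n3→Ref: bottleneck 1, flow now 5.
Augment Well→n2→n4→Ref: bottleneck 1, flow now 6.
No augmenting path remains; maximum flow = 6.
In the residual graph, reachable from Well: {Well}.
Min-cut edges: Well→n1 (4), Well→n2 (2); capacity 4 + 2 = 6.
Cut capacity 7 exceeds the max flow 6, so it is not minimum.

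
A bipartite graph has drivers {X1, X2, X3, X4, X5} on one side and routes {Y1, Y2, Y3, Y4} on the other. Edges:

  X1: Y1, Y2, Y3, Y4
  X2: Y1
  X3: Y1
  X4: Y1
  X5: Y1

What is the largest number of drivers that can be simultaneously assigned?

2

Unit-capacity flow: source→left, listed edges, right→sink; max matching = max flow.
Augmenting path X1→Y1 (+1); matched 1.
Augmenting path X2→Y1→X1→Y2 (+1); matched 2.
No augmenting path remains; maximum matching = 2.
König certificate: {X1, Y1} is a vertex cover of size 2 (every listed pair touches it), so no matching can be larger.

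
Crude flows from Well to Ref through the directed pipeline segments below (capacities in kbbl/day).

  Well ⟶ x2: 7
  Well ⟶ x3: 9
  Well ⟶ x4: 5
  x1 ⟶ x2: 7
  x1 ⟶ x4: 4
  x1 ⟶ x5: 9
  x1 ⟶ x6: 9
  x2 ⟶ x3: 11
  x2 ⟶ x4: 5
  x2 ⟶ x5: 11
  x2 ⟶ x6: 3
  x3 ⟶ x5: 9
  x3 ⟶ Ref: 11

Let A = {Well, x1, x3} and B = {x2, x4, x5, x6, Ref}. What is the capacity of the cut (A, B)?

61

Edges leaving {Well, x1, x3}: Well→x2 (7), Well→x4 (5), x1→x2 (7), x1→x4 (4), x1→x5 (9), x1→x6 (9), x3→x5 (9), x3→Ref (11).
Cut capacity = 7 + 5 + 7 + 4 + 9 + 9 + 9 + 11 = 61.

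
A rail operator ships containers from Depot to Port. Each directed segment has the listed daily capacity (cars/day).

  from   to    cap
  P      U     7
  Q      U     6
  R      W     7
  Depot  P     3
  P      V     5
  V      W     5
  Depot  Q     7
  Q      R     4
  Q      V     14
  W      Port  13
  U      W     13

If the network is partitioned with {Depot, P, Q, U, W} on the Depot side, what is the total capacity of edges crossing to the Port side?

36

Edges leaving {Depot, P, Q, U, W}: P→V (5), Q→R (4), Q→V (14), W→Port (13).
Cut capacity = 5 + 4 + 14 + 13 = 36.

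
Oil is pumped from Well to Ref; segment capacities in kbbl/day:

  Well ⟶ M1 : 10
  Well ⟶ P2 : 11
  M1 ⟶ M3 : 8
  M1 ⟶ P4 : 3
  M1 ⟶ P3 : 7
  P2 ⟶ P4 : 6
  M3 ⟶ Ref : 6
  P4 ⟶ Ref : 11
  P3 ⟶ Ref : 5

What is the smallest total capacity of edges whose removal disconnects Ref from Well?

Augment Well→M1→M3→Ref: bottleneck 6, flow now 6.
Augment Well→M1→P4→Ref: bottleneck 3, flow now 9.
Augment Well→M1→P3→Ref: bottleneck 1, flow now 10.
Augment Well→P2→P4→Ref: bottleneck 6, flow now 16.
No augmenting path remains; maximum flow = 16.
By max-flow min-cut, the minimum cut capacity equals the max flow.
In the residual graph, reachable from Well: {Well, P2}.
Min-cut edges: Well→M1 (10), P2→P4 (6); capacity 10 + 6 = 16.

16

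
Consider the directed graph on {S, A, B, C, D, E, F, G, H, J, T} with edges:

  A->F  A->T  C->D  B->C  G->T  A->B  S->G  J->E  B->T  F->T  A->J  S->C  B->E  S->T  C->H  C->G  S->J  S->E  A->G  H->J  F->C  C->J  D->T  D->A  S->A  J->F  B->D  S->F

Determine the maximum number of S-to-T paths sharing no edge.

5

Assign every edge capacity 1; by Menger, the answer equals the max flow.
Path S→T (+1); total 1.
Path S→A→T (+1); total 2.
Path S→F→T (+1); total 3.
Path S→G→T (+1); total 4.
Path S→C→D→T (+1); total 5.
No residual S→T path; max flow = 5.
Certifying cut of size 5: {C→D, F→T, G→T, S→A, S→T}.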